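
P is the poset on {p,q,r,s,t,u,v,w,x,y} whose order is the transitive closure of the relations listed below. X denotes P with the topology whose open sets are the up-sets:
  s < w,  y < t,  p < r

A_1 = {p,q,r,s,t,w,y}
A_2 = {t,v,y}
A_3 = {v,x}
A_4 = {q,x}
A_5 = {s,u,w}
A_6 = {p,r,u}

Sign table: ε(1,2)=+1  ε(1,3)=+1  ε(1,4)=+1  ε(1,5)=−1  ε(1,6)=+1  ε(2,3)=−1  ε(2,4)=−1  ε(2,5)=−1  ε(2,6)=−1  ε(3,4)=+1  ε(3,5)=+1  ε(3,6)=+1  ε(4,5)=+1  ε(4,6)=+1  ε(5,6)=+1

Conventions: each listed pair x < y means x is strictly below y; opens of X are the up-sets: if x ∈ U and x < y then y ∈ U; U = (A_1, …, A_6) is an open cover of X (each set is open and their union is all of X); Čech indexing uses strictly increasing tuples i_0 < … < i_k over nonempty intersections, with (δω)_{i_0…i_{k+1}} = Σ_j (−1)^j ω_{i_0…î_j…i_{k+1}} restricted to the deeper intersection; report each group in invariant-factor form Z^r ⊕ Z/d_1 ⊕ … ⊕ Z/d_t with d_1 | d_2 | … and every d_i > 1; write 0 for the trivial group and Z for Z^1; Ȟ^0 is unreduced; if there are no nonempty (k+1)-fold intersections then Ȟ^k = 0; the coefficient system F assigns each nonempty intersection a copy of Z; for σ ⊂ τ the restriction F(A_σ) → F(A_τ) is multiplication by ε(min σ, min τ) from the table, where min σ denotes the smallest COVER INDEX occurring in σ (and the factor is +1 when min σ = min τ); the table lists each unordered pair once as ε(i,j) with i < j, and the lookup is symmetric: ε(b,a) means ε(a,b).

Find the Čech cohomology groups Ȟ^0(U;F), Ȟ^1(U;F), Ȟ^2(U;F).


Ȟ^0 ≅ 0; Ȟ^1 ≅ Z ⊕ Z/2; Ȟ^2 ≅ 0

nonempty intersections:
  A12={t,y} A14={q} A15={s,w} A16={p,r} A23={v} A34={x} A56={u}
C dims 6,7; δ0: rk 6, SNF 1^5·2
Ȟ^0: (6−6)−0=0 ⇒ 0
Ȟ^1: (7−0)−6=1 plus torsion [2] ⇒ Z ⊕ Z/2
Ȟ^2: (0−0)−0=0 ⇒ 0


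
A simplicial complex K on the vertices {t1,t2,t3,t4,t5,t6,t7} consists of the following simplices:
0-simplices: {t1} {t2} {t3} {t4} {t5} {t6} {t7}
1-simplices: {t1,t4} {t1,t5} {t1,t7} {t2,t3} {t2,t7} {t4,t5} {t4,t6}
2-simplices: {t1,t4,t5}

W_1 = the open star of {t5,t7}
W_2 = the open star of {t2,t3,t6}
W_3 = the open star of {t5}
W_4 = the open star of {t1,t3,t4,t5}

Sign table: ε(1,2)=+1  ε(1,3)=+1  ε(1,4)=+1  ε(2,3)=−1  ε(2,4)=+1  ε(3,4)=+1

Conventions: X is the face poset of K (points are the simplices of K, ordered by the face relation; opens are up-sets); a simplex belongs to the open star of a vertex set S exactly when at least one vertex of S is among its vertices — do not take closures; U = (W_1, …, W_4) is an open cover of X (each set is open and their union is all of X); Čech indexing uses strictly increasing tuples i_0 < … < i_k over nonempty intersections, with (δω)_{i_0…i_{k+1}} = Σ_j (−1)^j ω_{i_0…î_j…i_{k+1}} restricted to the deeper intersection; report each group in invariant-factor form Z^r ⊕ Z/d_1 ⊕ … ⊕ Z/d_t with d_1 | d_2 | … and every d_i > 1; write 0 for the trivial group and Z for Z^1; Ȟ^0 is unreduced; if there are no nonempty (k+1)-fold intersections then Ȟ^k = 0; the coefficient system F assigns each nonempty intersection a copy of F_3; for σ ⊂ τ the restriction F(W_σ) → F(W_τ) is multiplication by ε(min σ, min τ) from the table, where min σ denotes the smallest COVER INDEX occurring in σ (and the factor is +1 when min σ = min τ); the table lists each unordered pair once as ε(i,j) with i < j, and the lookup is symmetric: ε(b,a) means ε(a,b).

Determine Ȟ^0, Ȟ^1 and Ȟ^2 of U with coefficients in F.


intersection data:
  W1={{t5},{t7},{t1,t5},{t1,t7},{t2,t7},{t4,t5},{t1,t4,t5}} W2={{t2},{t3},{t6},{t2,t3},{t2,t7},{t4,t6}} W3={{t5},{t1,t5},{t4,t5},{t1,t4,t5}} W4={{t1},{t3},{t4},{t5},{t1,t4},{t1,t5},{t1,t7},{t2,t3},{t4,t5},{t4,t6},{t1,t4,t5}}
  W12={{t2,t7}} W13={{t5},{t1,t5},{t4,t5},{t1,t4,t5}} W14={{t5},{t1,t5},{t1,t7},{t4,t5},{t1,t4,t5}} W24={{t3},{t2,t3},{t4,t6}} W34={{t5},{t1,t5},{t4,t5},{t1,t4,t5}}
  W134={{t5},{t1,t5},{t4,t5},{t1,t4,t5}}
C dims 4,5,1; δ0: rk_F3 3; δ1: rk_F3 1
Ȟ^0 = (4 − 3) − 0 = 1, so Ȟ^0 ≅ Z/3
Ȟ^1 = (5 − 1) − 3 = 1, so Ȟ^1 ≅ Z/3
Ȟ^2 = (1 − 0) − 1 = 0, so Ȟ^2 ≅ 0

Ȟ^0 = Z/3,  Ȟ^1 = Z/3,  Ȟ^2 = 0


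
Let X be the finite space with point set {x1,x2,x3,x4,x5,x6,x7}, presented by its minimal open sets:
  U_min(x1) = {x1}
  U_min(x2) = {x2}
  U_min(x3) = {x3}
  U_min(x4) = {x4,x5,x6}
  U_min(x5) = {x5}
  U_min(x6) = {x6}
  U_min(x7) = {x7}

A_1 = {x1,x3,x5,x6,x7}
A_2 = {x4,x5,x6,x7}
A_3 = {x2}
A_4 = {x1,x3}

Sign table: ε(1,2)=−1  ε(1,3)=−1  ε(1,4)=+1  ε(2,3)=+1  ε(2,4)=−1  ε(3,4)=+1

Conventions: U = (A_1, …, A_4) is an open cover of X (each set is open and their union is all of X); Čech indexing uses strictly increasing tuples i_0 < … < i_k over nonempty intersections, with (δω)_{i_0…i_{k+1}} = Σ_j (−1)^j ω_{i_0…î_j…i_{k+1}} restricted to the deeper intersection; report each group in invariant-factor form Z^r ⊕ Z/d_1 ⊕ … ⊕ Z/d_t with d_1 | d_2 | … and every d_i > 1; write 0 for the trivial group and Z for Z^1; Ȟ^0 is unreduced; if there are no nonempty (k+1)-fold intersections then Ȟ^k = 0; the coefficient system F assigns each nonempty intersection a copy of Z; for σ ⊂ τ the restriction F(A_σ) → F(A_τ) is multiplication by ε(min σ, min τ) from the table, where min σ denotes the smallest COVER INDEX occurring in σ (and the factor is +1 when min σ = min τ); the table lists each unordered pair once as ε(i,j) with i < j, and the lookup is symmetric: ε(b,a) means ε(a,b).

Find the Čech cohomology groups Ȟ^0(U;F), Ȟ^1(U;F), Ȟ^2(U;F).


Ȟ^0(U;F) ≅ Z^2,  Ȟ^1(U;F) ≅ 0,  Ȟ^2(U;F) ≅ 0

nonempty intersections:
  A12={x5,x6,x7} A14={x1,x3}
C dims 4,2; δ0: rk 2, SNF 1^2
Ȟ^0: (4−2)−0=2 ⇒ Z^2
Ȟ^1: (2−0)−2=0 ⇒ 0
Ȟ^2: (0−0)−0=0 ⇒ 0


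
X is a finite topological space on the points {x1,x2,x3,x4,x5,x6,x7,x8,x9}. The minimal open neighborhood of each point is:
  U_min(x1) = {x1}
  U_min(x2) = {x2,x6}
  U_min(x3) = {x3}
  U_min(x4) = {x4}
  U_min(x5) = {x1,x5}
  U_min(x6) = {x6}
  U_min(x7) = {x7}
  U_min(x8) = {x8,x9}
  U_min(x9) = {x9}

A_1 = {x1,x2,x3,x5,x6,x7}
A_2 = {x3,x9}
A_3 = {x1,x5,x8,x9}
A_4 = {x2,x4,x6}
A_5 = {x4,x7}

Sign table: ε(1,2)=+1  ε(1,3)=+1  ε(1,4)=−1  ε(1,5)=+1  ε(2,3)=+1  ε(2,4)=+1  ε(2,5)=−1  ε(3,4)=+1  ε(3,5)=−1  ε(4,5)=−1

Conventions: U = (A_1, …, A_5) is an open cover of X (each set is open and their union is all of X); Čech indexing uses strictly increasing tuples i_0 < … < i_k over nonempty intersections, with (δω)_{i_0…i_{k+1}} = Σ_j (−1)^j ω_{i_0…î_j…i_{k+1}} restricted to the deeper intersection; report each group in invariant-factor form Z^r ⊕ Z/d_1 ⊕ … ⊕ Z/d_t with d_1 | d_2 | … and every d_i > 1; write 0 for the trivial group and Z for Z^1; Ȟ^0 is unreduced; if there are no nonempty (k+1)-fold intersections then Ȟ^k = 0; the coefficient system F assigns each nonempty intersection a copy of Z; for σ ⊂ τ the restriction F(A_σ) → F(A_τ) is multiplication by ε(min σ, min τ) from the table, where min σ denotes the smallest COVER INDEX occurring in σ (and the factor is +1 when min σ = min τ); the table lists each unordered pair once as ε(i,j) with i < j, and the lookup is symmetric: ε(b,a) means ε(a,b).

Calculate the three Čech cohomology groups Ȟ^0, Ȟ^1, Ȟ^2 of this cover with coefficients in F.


Ȟ^0 ≅ Z; Ȟ^1 ≅ Z^2; Ȟ^2 ≅ 0

nerve simplices:
  A12={x3} A13={x1,x5} A14={x2,x6} A15={x7} A23={x9} A45={x4}
C dims 5,6; δ0: rk 4, SNF 1^4
degree 0: 5−4−0 = 1 → Ȟ^0 ≅ Z
degree 1: 6−0−4 = 2 → Ȟ^1 ≅ Z^2
degree 2: 0−0−0 = 0 → Ȟ^2 ≅ 0


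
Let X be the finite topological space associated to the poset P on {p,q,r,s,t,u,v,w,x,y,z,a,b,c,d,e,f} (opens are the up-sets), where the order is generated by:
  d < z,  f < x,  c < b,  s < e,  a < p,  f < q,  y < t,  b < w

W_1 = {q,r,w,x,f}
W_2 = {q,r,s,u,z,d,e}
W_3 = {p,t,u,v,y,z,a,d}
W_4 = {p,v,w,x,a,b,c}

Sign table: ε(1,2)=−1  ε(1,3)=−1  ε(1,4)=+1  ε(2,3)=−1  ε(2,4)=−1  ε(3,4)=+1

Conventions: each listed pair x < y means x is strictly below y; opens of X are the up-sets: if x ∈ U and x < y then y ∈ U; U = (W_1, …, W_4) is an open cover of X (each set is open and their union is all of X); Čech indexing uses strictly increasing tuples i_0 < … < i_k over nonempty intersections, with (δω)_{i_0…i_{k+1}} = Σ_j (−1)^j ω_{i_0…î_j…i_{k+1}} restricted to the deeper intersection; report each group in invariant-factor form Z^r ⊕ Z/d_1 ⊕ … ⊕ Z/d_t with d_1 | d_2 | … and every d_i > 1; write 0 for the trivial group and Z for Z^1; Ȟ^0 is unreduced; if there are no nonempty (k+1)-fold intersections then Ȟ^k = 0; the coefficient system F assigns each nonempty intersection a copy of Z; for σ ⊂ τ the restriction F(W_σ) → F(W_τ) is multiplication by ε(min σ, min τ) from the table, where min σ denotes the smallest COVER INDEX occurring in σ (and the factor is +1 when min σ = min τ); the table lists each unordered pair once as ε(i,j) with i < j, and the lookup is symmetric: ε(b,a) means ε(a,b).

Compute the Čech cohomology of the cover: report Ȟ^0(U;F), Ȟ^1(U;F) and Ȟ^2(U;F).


Ȟ^0 ≅ Z, Ȟ^1 ≅ Z and Ȟ^2 ≅ 0

intersection data:
  W12={q,r} W14={w,x} W23={u,z,d} W34={p,v,a}
C dims 4,4; δ0: rk 3, SNF 1^3
Ȟ^0 = (4 − 3) − 0 = 1, so Ȟ^0 ≅ Z
Ȟ^1 = (4 − 0) − 3 = 1, so Ȟ^1 ≅ Z
Ȟ^2 = (0 − 0) − 0 = 0, so Ȟ^2 ≅ 0


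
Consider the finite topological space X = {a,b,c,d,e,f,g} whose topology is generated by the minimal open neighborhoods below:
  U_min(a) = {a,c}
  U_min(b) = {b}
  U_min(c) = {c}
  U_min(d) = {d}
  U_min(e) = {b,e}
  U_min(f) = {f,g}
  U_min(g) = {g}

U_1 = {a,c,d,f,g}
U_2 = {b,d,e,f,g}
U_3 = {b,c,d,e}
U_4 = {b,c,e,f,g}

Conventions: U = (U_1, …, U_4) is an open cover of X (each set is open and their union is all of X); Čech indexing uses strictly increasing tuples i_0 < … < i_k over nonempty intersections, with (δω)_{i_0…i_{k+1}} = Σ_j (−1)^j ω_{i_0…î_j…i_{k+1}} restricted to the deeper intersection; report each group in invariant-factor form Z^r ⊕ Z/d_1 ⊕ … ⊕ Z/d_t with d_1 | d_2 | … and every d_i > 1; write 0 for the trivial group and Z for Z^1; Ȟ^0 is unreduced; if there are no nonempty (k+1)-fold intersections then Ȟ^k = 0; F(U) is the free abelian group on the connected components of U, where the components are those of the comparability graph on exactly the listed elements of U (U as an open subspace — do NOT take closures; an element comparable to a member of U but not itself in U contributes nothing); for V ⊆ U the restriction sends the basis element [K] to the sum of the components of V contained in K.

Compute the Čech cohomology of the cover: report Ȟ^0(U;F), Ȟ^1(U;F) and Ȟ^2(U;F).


cover nerve:
  U12={d,f,g} U13={c,d} U14={c,f,g} U23={b,d,e} U24={b,e,f,g} U34={b,c,e}
  U123={d} U124={f,g} U134={c} U234={b,e}
components per intersection:
  U1: {a,c} {d} {f,g}
  U2: {b,e} {d} {f,g}
  U3: {b,e} {c} {d}
  U4: {b,e} {c} {f,g}
  U12: {d} {f,g}
  U13: {c} {d}
  U14: {c} {f,g}
  U23: {b,e} {d}
  U24: {b,e} {f,g}
  U34: {b,e} {c}
  U123: {d}
  U124: {f,g}
  U134: {c}
  U234: {b,e}
C dims 12,12,4; δ0: rk 8, SNF 1^8; δ1: rk 4, SNF 1^4
Ȟ^0: (12−8)−0=4 ⇒ Z^4
Ȟ^1: (12−4)−8=0 ⇒ 0
Ȟ^2: (4−0)−4=0 ⇒ 0

Ȟ^0 = Z^4; Ȟ^1 = 0; Ȟ^2 = 0


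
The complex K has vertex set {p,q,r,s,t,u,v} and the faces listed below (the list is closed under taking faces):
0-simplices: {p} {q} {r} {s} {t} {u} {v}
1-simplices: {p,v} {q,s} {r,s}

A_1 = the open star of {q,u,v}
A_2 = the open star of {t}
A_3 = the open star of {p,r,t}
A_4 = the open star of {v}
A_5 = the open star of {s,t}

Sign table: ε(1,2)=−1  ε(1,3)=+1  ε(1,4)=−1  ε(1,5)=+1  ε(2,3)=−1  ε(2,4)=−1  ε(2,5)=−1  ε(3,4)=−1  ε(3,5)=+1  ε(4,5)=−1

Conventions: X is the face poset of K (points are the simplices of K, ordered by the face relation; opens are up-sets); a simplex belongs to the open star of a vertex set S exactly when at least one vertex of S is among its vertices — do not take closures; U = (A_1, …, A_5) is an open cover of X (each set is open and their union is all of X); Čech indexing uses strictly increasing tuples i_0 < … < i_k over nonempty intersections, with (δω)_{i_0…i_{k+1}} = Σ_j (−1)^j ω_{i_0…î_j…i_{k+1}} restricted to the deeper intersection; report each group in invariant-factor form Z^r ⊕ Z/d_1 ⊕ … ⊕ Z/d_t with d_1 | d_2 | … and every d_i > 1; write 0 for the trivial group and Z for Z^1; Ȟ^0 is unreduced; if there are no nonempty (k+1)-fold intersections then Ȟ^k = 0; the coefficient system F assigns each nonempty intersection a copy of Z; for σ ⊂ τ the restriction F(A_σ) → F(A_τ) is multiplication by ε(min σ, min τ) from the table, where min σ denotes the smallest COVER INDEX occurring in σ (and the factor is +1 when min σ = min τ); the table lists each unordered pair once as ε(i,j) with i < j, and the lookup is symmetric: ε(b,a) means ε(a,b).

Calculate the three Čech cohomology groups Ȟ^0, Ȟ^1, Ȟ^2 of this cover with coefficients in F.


nonempty intersections:
  A1={{q},{u},{v},{p,v},{q,s}} A2={{t}} A3={{p},{r},{t},{p,v},{r,s}} A4={{v},{p,v}} A5={{s},{t},{q,s},{r,s}}
  A13={{p,v}} A14={{v},{p,v}} A15={{q,s}} A23={{t}} A25={{t}} A34={{p,v}} A35={{t},{r,s}}
  A134={{p,v}} A235={{t}}
C dims 5,7,2; δ0: rk 4, SNF 1^4; δ1: rk 2, SNF 1^2
Ȟ^0: (5−4)−0=1 ⇒ Z
Ȟ^1: (7−2)−4=1 ⇒ Z
Ȟ^2: (2−0)−2=0 ⇒ 0

Ȟ^0(U;F) ≅ Z, Ȟ^1(U;F) ≅ Z and Ȟ^2(U;F) ≅ 0


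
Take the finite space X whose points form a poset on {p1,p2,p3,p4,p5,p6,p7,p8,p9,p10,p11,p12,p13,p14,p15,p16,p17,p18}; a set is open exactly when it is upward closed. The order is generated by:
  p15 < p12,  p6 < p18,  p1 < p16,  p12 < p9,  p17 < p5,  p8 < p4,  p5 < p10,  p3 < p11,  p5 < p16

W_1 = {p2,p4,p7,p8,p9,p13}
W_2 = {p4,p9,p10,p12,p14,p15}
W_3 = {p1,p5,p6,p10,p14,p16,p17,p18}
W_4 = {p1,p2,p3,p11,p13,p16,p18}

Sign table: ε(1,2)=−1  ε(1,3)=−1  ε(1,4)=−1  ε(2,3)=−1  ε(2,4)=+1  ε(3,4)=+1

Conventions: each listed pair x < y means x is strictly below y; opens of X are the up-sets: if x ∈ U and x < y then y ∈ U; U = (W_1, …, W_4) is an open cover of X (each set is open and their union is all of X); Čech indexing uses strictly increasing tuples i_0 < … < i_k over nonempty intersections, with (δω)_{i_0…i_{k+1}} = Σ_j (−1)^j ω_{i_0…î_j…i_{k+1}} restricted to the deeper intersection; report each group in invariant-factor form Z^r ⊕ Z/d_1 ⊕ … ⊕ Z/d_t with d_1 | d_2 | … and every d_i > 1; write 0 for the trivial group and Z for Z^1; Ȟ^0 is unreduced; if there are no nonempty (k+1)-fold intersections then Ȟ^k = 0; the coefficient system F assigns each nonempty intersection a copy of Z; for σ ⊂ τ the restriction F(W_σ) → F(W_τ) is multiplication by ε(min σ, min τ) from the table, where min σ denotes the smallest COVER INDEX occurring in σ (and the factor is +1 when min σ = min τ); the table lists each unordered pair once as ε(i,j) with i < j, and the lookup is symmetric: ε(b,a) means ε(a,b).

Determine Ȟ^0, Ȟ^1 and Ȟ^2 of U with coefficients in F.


nerve simplices:
  W12={p4,p9} W14={p2,p13} W23={p10,p14} W34={p1,p16,p18}
C dims 4,4; δ0: rk 4, SNF 1^3·2
degree 0: 4−4−0 = 0 → Ȟ^0 ≅ 0
degree 1: 4−0−4 = 0 plus torsion [2] → Ȟ^1 ≅ Z/2
degree 2: 0−0−0 = 0 → Ȟ^2 ≅ 0

Ȟ^0 ≅ 0,  Ȟ^1 ≅ Z/2,  Ȟ^2 ≅ 0


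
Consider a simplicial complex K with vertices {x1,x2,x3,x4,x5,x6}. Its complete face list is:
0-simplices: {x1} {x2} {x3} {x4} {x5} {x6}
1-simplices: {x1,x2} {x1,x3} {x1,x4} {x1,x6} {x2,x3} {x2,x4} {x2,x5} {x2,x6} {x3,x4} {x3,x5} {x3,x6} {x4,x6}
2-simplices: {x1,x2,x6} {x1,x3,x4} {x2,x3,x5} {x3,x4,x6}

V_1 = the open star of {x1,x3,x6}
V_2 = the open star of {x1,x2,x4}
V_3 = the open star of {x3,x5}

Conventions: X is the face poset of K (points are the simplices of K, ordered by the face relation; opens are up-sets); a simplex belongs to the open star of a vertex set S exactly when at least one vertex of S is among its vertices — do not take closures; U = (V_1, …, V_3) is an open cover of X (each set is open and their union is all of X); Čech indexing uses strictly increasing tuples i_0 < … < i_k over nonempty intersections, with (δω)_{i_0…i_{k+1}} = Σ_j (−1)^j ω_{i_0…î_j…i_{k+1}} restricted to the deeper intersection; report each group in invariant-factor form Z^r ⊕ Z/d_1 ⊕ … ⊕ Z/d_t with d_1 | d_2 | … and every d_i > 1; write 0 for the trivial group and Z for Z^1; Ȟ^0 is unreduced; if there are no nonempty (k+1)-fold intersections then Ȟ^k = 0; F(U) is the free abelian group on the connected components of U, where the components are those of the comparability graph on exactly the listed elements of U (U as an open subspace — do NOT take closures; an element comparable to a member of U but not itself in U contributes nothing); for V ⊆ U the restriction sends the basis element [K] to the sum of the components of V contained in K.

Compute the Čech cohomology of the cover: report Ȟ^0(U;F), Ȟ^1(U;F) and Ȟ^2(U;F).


Ȟ^0 = Z, Ȟ^1 = Z, Ȟ^2 = 0

nerve simplices:
  V1={{x1},{x3},{x6},{x1,x2},{x1,x3},{x1,x4},{x1,x6},{x2,x3},{x2,x6},{x3,x4},{x3,x5},{x3,x6},{x4,x6},{x1,x2,x6},{x1,x3,x4},{x2,x3,x5},{x3,x4,x6}} V2={{x1},{x2},{x4},{x1,x2},{x1,x3},{x1,x4},{x1,x6},{x2,x3},{x2,x4},{x2,x5},{x2,x6},{x3,x4},{x4,x6},{x1,x2,x6},{x1,x3,x4},{x2,x3,x5},{x3,x4,x6}} V3={{x3},{x5},{x1,x3},{x2,x3},{x2,x5},{x3,x4},{x3,x5},{x3,x6},{x1,x3,x4},{x2,x3,x5},{x3,x4,x6}}
  V12={{x1},{x1,x2},{x1,x3},{x1,x4},{x1,x6},{x2,x3},{x2,x6},{x3,x4},{x4,x6},{x1,x2,x6},{x1,x3,x4},{x2,x3,x5},{x3,x4,x6}} V13={{x3},{x1,x3},{x2,x3},{x3,x4},{x3,x5},{x3,x6},{x1,x3,x4},{x2,x3,x5},{x3,x4,x6}} V23={{x1,x3},{x2,x3},{x2,x5},{x3,x4},{x1,x3,x4},{x2,x3,x5},{x3,x4,x6}}
  V123={{x1,x3},{x2,x3},{x3,x4},{x1,x3,x4},{x2,x3,x5},{x3,x4,x6}}
components per intersection:
  V1: {{x1},{x3},{x6},{x1,x2},{x1,x3},{x1,x4},{x1,x6},{x2,x3},{x2,x6},{x3,x4},{x3,x5},{x3,x6},{x4,x6},{x1,x2,x6},{x1,x3,x4},{x2,x3,x5},{x3,x4,x6}}
  V2: {{x1},{x2},{x4},{x1,x2},{x1,x3},{x1,x4},{x1,x6},{x2,x3},{x2,x4},{x2,x5},{x2,x6},{x3,x4},{x4,x6},{x1,x2,x6},{x1,x3,x4},{x2,x3,x5},{x3,x4,x6}}
  V3: {{x3},{x5},{x1,x3},{x2,x3},{x2,x5},{x3,x4},{x3,x5},{x3,x6},{x1,x3,x4},{x2,x3,x5},{x3,x4,x6}}
  V12: {{x1},{x1,x2},{x1,x3},{x1,x4},{x1,x6},{x2,x6},{x3,x4},{x4,x6},{x1,x2,x6},{x1,x3,x4},{x3,x4,x6}} {{x2,x3},{x2,x3,x5}}
  V13: {{x3},{x1,x3},{x2,x3},{x3,x4},{x3,x5},{x3,x6},{x1,x3,x4},{x2,x3,x5},{x3,x4,x6}}
  V23: {{x1,x3},{x3,x4},{x1,x3,x4},{x3,x4,x6}} {{x2,x3},{x2,x5},{x2,x3,x5}}
  V123: {{x1,x3},{x3,x4},{x1,x3,x4},{x3,x4,x6}} {{x2,x3},{x2,x3,x5}}
C dims 3,5,2; δ0: rk 2, SNF 1^2; δ1: rk 2, SNF 1^2
degree 0: 3−2−0 = 1 → Ȟ^0 ≅ Z
degree 1: 5−2−2 = 1 → Ȟ^1 ≅ Z
degree 2: 2−0−2 = 0 → Ȟ^2 ≅ 0


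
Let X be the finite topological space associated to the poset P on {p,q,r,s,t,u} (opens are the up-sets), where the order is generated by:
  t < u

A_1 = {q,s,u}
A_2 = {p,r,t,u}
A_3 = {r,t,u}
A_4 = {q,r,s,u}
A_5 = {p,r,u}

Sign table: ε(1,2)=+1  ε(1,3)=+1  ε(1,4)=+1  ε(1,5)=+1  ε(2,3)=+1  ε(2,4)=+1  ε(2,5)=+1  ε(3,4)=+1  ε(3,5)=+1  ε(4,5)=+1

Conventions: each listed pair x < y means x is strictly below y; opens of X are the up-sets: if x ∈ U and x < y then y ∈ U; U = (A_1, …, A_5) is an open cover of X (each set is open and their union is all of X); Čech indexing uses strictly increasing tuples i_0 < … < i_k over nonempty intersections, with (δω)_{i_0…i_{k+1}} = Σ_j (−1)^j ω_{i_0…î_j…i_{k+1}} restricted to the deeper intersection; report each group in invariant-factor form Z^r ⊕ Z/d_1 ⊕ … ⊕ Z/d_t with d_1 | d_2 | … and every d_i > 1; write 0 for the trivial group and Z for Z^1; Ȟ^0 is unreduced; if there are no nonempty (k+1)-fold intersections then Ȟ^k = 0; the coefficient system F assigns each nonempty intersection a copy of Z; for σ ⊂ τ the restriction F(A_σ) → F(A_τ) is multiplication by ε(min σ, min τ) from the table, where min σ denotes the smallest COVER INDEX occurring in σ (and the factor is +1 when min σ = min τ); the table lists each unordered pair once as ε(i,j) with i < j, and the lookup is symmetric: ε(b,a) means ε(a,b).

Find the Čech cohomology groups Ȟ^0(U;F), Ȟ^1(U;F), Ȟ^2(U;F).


Ȟ^0 ≅ Z, Ȟ^1 ≅ 0 and Ȟ^2 ≅ 0

cover nerve:
  A12={u} A13={u} A14={q,s,u} A15={u} A23={r,t,u} A24={r,u} A25={p,r,u} A34={r,u} A35={r,u} A45={r,u}
  A123={u} A124={u} A125={u} A134={u} A135={u} A145={u} A234={r,u} A235={r,u} A245={r,u} A345={r,u}
  A1234={u} A1235={u} A1245={u} A1345={u} A2345={r,u}
  A12345={u}
C dims 5,10,10,5; δ0: rk 4, SNF 1^4; δ1: rk 6, SNF 1^6; δ2: rk 4, SNF 1^4
Ȟ^0: (5−4)−0=1 ⇒ Z
Ȟ^1: (10−6)−4=0 ⇒ 0
Ȟ^2: (10−4)−6=0 ⇒ 0


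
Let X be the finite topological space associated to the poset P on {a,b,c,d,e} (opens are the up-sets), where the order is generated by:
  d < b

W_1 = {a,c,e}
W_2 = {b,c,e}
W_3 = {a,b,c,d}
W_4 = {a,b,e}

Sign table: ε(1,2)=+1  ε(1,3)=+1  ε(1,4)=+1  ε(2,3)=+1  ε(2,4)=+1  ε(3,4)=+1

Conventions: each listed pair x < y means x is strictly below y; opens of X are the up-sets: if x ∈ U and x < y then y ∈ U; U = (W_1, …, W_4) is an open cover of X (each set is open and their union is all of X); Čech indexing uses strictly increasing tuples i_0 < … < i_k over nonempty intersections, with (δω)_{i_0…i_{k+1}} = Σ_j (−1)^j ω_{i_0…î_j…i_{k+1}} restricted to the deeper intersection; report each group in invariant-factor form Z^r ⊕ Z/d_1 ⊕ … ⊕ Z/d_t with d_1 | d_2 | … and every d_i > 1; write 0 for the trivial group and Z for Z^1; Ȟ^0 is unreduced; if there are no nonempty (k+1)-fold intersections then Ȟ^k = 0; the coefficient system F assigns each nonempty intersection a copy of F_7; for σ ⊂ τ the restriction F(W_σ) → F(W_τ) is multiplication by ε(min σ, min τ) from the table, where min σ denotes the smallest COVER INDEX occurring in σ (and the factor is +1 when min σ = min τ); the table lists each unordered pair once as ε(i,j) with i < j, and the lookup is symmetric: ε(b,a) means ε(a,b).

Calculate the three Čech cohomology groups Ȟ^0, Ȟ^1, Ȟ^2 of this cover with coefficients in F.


Ȟ^0 ≅ Z/7, Ȟ^1 ≅ 0 and Ȟ^2 ≅ Z/7

intersection data:
  W12={c,e} W13={a,c} W14={a,e} W23={b,c} W24={b,e} W34={a,b}
  W123={c} W124={e} W134={a} W234={b}
C dims 4,6,4; δ0: rk_F7 3; δ1: rk_F7 3
Ȟ^0 = (4 − 3) − 0 = 1, so Ȟ^0 ≅ Z/7
Ȟ^1 = (6 − 3) − 3 = 0, so Ȟ^1 ≅ 0
Ȟ^2 = (4 − 0) − 3 = 1, so Ȟ^2 ≅ Z/7


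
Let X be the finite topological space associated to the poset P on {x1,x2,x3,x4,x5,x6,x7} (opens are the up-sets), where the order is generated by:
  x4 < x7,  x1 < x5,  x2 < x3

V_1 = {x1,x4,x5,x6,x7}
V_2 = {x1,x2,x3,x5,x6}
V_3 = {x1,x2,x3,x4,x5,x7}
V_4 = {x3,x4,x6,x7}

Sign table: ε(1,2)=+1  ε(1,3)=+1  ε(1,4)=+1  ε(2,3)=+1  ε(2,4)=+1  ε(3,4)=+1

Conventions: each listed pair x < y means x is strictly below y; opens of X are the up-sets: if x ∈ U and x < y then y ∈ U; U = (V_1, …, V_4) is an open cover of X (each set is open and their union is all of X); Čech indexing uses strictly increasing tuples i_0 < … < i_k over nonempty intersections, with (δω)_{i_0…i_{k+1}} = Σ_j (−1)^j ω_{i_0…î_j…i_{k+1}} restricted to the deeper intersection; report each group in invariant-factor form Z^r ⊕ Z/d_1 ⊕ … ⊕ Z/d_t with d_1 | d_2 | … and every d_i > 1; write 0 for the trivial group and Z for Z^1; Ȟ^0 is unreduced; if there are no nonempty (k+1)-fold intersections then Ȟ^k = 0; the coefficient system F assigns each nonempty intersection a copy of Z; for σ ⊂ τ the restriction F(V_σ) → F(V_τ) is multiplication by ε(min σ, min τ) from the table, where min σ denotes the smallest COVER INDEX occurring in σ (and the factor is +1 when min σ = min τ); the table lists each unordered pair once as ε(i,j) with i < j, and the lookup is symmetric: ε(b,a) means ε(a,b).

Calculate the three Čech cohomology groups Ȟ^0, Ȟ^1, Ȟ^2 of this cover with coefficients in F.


Ȟ^0 = Z,  Ȟ^1 = 0,  Ȟ^2 = Z

nonempty overlaps:
  V12={x1,x5,x6} V13={x1,x4,x5,x7} V14={x4,x6,x7} V23={x1,x2,x3,x5} V24={x3,x6} V34={x3,x4,x7}
  V123={x1,x5} V124={x6} V134={x4,x7} V234={x3}
C dims 4,6,4; δ0: rk 3, SNF 1^3; δ1: rk 3, SNF 1^3
degree 0: 4−3−0 = 1 → Ȟ^0 ≅ Z
degree 1: 6−3−3 = 0 → Ȟ^1 ≅ 0
degree 2: 4−0−3 = 1 → Ȟ^2 ≅ Z


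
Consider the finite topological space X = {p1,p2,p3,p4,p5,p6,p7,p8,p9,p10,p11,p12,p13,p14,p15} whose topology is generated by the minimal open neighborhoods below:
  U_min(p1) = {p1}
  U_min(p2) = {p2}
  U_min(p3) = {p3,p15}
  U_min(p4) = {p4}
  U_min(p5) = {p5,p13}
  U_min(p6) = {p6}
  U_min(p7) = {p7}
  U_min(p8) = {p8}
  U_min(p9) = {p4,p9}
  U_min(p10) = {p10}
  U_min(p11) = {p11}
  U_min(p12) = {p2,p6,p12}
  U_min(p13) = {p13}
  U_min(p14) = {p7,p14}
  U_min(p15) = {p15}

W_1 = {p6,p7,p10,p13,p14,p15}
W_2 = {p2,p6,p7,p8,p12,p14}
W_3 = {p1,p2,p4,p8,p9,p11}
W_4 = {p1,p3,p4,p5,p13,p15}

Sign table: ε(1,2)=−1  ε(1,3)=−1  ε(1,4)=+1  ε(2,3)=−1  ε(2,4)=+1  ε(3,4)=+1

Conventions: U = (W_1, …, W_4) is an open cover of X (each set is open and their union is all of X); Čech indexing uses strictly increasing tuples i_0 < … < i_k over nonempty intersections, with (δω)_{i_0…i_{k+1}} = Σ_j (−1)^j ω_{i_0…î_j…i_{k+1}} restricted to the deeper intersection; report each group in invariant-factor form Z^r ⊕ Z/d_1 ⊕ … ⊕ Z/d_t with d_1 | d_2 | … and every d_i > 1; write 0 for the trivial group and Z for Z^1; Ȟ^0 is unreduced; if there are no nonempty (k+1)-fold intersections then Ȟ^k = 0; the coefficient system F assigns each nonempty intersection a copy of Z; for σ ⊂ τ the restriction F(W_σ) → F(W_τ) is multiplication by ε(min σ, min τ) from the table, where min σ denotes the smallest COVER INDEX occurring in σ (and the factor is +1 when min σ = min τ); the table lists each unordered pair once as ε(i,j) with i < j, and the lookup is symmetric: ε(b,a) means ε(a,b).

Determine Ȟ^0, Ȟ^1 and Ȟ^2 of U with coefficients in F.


Ȟ^0 = Z; Ȟ^1 = Z; Ȟ^2 = 0

nerve simplices:
  W12={p6,p7,p14} W14={p13,p15} W23={p2,p8} W34={p1,p4}
C dims 4,4; δ0: rk 3, SNF 1^3
degree 0: 4−3−0 = 1 → Ȟ^0 ≅ Z
degree 1: 4−0−3 = 1 → Ȟ^1 ≅ Z
degree 2: 0−0−0 = 0 → Ȟ^2 ≅ 0


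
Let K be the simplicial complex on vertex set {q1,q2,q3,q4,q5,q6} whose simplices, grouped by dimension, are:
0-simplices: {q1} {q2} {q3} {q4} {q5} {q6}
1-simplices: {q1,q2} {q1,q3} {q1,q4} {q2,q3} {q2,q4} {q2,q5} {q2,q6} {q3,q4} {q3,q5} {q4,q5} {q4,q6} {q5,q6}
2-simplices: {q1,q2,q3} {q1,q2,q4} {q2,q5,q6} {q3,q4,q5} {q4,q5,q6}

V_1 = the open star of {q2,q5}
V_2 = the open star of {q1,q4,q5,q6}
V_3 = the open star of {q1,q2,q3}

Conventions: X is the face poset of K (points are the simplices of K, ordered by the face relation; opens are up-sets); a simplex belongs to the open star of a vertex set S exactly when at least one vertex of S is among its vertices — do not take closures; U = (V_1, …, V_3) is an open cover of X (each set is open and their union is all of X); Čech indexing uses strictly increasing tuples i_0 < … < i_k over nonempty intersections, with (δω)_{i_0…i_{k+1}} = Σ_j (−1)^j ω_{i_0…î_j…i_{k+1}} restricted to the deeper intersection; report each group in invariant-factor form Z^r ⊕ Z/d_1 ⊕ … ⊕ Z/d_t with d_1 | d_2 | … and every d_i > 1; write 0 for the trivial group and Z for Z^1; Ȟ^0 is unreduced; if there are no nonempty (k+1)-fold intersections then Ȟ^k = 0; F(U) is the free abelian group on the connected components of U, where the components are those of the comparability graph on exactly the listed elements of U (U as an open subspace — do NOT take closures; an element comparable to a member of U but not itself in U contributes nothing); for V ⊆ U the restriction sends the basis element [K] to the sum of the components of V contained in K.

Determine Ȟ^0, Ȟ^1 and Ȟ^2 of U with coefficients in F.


Ȟ^0 ≅ Z; Ȟ^1 ≅ Z^2; Ȟ^2 ≅ 0

intersection data:
  V1={{q2},{q5},{q1,q2},{q2,q3},{q2,q4},{q2,q5},{q2,q6},{q3,q5},{q4,q5},{q5,q6},{q1,q2,q3},{q1,q2,q4},{q2,q5,q6},{q3,q4,q5},{q4,q5,q6}} V2={{q1},{q4},{q5},{q6},{q1,q2},{q1,q3},{q1,q4},{q2,q4},{q2,q5},{q2,q6},{q3,q4},{q3,q5},{q4,q5},{q4,q6},{q5,q6},{q1,q2,q3},{q1,q2,q4},{q2,q5,q6},{q3,q4,q5},{q4,q5,q6}} V3={{q1},{q2},{q3},{q1,q2},{q1,q3},{q1,q4},{q2,q3},{q2,q4},{q2,q5},{q2,q6},{q3,q4},{q3,q5},{q1,q2,q3},{q1,q2,q4},{q2,q5,q6},{q3,q4,q5}}
  V12={{q5},{q1,q2},{q2,q4},{q2,q5},{q2,q6},{q3,q5},{q4,q5},{q5,q6},{q1,q2,q3},{q1,q2,q4},{q2,q5,q6},{q3,q4,q5},{q4,q5,q6}} V13={{q2},{q1,q2},{q2,q3},{q2,q4},{q2,q5},{q2,q6},{q3,q5},{q1,q2,q3},{q1,q2,q4},{q2,q5,q6},{q3,q4,q5}} V23={{q1},{q1,q2},{q1,q3},{q1,q4},{q2,q4},{q2,q5},{q2,q6},{q3,q4},{q3,q5},{q1,q2,q3},{q1,q2,q4},{q2,q5,q6},{q3,q4,q5}}
  V123={{q1,q2},{q2,q4},{q2,q5},{q2,q6},{q3,q5},{q1,q2,q3},{q1,q2,q4},{q2,q5,q6},{q3,q4,q5}}
components per intersection:
  V1: {{q2},{q5},{q1,q2},{q2,q3},{q2,q4},{q2,q5},{q2,q6},{q3,q5},{q4,q5},{q5,q6},{q1,q2,q3},{q1,q2,q4},{q2,q5,q6},{q3,q4,q5},{q4,q5,q6}}
  V2: {{q1},{q4},{q5},{q6},{q1,q2},{q1,q3},{q1,q4},{q2,q4},{q2,q5},{q2,q6},{q3,q4},{q3,q5},{q4,q5},{q4,q6},{q5,q6},{q1,q2,q3},{q1,q2,q4},{q2,q5,q6},{q3,q4,q5},{q4,q5,q6}}
  V3: {{q1},{q2},{q3},{q1,q2},{q1,q3},{q1,q4},{q2,q3},{q2,q4},{q2,q5},{q2,q6},{q3,q4},{q3,q5},{q1,q2,q3},{q1,q2,q4},{q2,q5,q6},{q3,q4,q5}}
  V12: {{q5},{q2,q5},{q2,q6},{q3,q5},{q4,q5},{q5,q6},{q2,q5,q6},{q3,q4,q5},{q4,q5,q6}} {{q1,q2},{q2,q4},{q1,q2,q3},{q1,q2,q4}}
  V13: {{q2},{q1,q2},{q2,q3},{q2,q4},{q2,q5},{q2,q6},{q1,q2,q3},{q1,q2,q4},{q2,q5,q6}} {{q3,q5},{q3,q4,q5}}
  V23: {{q1},{q1,q2},{q1,q3},{q1,q4},{q2,q4},{q1,q2,q3},{q1,q2,q4}} {{q2,q5},{q2,q6},{q2,q5,q6}} {{q3,q4},{q3,q5},{q3,q4,q5}}
  V123: {{q1,q2},{q2,q4},{q1,q2,q3},{q1,q2,q4}} {{q2,q5},{q2,q6},{q2,q5,q6}} {{q3,q5},{q3,q4,q5}}
C dims 3,7,3; δ0: rk 2, SNF 1^2; δ1: rk 3, SNF 1^3
Ȟ^0 = (3 − 2) − 0 = 1, so Ȟ^0 ≅ Z
Ȟ^1 = (7 − 3) − 2 = 2, so Ȟ^1 ≅ Z^2
Ȟ^2 = (3 − 0) − 3 = 0, so Ȟ^2 ≅ 0


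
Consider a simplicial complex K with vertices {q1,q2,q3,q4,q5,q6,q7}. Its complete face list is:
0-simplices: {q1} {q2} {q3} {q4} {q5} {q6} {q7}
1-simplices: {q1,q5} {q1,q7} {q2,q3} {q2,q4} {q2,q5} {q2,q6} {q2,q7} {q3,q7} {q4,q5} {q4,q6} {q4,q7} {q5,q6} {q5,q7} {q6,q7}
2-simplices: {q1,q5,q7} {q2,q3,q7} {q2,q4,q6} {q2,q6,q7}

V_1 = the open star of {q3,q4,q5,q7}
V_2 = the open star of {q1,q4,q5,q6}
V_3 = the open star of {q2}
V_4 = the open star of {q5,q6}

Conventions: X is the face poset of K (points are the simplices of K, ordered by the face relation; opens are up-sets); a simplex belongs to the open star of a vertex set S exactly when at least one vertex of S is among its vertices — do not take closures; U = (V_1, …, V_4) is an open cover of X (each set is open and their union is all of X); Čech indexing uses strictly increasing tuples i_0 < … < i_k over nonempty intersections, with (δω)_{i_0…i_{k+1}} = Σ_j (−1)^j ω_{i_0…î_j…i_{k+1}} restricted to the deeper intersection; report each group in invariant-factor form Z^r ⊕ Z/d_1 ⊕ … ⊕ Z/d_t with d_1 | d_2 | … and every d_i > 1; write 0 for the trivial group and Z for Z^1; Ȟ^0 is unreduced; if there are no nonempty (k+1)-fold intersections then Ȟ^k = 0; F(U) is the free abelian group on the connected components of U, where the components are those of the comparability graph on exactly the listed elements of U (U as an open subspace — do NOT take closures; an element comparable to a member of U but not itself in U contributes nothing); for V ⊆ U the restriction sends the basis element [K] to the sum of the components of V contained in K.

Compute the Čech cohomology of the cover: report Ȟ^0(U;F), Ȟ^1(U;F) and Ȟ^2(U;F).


nerve of the cover:
  V1={{q3},{q4},{q5},{q7},{q1,q5},{q1,q7},{q2,q3},{q2,q4},{q2,q5},{q2,q7},{q3,q7},{q4,q5},{q4,q6},{q4,q7},{q5,q6},{q5,q7},{q6,q7},{q1,q5,q7},{q2,q3,q7},{q2,q4,q6},{q2,q6,q7}} V2={{q1},{q4},{q5},{q6},{q1,q5},{q1,q7},{q2,q4},{q2,q5},{q2,q6},{q4,q5},{q4,q6},{q4,q7},{q5,q6},{q5,q7},{q6,q7},{q1,q5,q7},{q2,q4,q6},{q2,q6,q7}} V3={{q2},{q2,q3},{q2,q4},{q2,q5},{q2,q6},{q2,q7},{q2,q3,q7},{q2,q4,q6},{q2,q6,q7}} V4={{q5},{q6},{q1,q5},{q2,q5},{q2,q6},{q4,q5},{q4,q6},{q5,q6},{q5,q7},{q6,q7},{q1,q5,q7},{q2,q4,q6},{q2,q6,q7}}
  V12={{q4},{q5},{q1,q5},{q1,q7},{q2,q4},{q2,q5},{q4,q5},{q4,q6},{q4,q7},{q5,q6},{q5,q7},{q6,q7},{q1,q5,q7},{q2,q4,q6},{q2,q6,q7}} V13={{q2,q3},{q2,q4},{q2,q5},{q2,q7},{q2,q3,q7},{q2,q4,q6},{q2,q6,q7}} V14={{q5},{q1,q5},{q2,q5},{q4,q5},{q4,q6},{q5,q6},{q5,q7},{q6,q7},{q1,q5,q7},{q2,q4,q6},{q2,q6,q7}} V23={{q2,q4},{q2,q5},{q2,q6},{q2,q4,q6},{q2,q6,q7}} V24={{q5},{q6},{q1,q5},{q2,q5},{q2,q6},{q4,q5},{q4,q6},{q5,q6},{q5,q7},{q6,q7},{q1,q5,q7},{q2,q4,q6},{q2,q6,q7}} V34={{q2,q5},{q2,q6},{q2,q4,q6},{q2,q6,q7}}
  V123={{q2,q4},{q2,q5},{q2,q4,q6},{q2,q6,q7}} V124={{q5},{q1,q5},{q2,q5},{q4,q5},{q4,q6},{q5,q6},{q5,q7},{q6,q7},{q1,q5,q7},{q2,q4,q6},{q2,q6,q7}} V134={{q2,q5},{q2,q4,q6},{q2,q6,q7}} V234={{q2,q5},{q2,q6},{q2,q4,q6},{q2,q6,q7}}
  V1234={{q2,q5},{q2,q4,q6},{q2,q6,q7}}
components per intersection:
  V1: {{q3},{q4},{q5},{q7},{q1,q5},{q1,q7},{q2,q3},{q2,q4},{q2,q5},{q2,q7},{q3,q7},{q4,q5},{q4,q6},{q4,q7},{q5,q6},{q5,q7},{q6,q7},{q1,q5,q7},{q2,q3,q7},{q2,q4,q6},{q2,q6,q7}}
  V2: {{q1},{q4},{q5},{q6},{q1,q5},{q1,q7},{q2,q4},{q2,q5},{q2,q6},{q4,q5},{q4,q6},{q4,q7},{q5,q6},{q5,q7},{q6,q7},{q1,q5,q7},{q2,q4,q6},{q2,q6,q7}}
  V3: {{q2},{q2,q3},{q2,q4},{q2,q5},{q2,q6},{q2,q7},{q2,q3,q7},{q2,q4,q6},{q2,q6,q7}}
  V4: {{q5},{q6},{q1,q5},{q2,q5},{q2,q6},{q4,q5},{q4,q6},{q5,q6},{q5,q7},{q6,q7},{q1,q5,q7},{q2,q4,q6},{q2,q6,q7}}
  V12: {{q4},{q5},{q1,q5},{q1,q7},{q2,q4},{q2,q5},{q4,q5},{q4,q6},{q4,q7},{q5,q6},{q5,q7},{q1,q5,q7},{q2,q4,q6}} {{q6,q7},{q2,q6,q7}}
  V13: {{q2,q3},{q2,q7},{q2,q3,q7},{q2,q6,q7}} {{q2,q4},{q2,q4,q6}} {{q2,q5}}
  V14: {{q5},{q1,q5},{q2,q5},{q4,q5},{q5,q6},{q5,q7},{q1,q5,q7}} {{q4,q6},{q2,q4,q6}} {{q6,q7},{q2,q6,q7}}
  V23: {{q2,q4},{q2,q6},{q2,q4,q6},{q2,q6,q7}} {{q2,q5}}
  V24: {{q5},{q6},{q1,q5},{q2,q5},{q2,q6},{q4,q5},{q4,q6},{q5,q6},{q5,q7},{q6,q7},{q1,q5,q7},{q2,q4,q6},{q2,q6,q7}}
  V34: {{q2,q5}} {{q2,q6},{q2,q4,q6},{q2,q6,q7}}
  V123: {{q2,q4},{q2,q4,q6}} {{q2,q5}} {{q2,q6,q7}}
  V124: {{q5},{q1,q5},{q2,q5},{q4,q5},{q5,q6},{q5,q7},{q1,q5,q7}} {{q4,q6},{q2,q4,q6}} {{q6,q7},{q2,q6,q7}}
  V134: {{q2,q5}} {{q2,q4,q6}} {{q2,q6,q7}}
  V234: {{q2,q5}} {{q2,q6},{q2,q4,q6},{q2,q6,q7}}
  V1234: {{q2,q5}} {{q2,q4,q6}} {{q2,q6,q7}}
C dims 4,13,11,3; δ0: rk 3, SNF 1^3; δ1: rk 8, SNF 1^8; δ2: rk 3, SNF 1^3
Ȟ^0 = (4 − 3) − 0 = 1, so Ȟ^0 ≅ Z
Ȟ^1 = (13 − 8) − 3 = 2, so Ȟ^1 ≅ Z^2
Ȟ^2 = (11 − 3) − 8 = 0, so Ȟ^2 ≅ 0

Ȟ^0(U;F) ≅ Z, Ȟ^1(U;F) ≅ Z^2, Ȟ^2(U;F) ≅ 0


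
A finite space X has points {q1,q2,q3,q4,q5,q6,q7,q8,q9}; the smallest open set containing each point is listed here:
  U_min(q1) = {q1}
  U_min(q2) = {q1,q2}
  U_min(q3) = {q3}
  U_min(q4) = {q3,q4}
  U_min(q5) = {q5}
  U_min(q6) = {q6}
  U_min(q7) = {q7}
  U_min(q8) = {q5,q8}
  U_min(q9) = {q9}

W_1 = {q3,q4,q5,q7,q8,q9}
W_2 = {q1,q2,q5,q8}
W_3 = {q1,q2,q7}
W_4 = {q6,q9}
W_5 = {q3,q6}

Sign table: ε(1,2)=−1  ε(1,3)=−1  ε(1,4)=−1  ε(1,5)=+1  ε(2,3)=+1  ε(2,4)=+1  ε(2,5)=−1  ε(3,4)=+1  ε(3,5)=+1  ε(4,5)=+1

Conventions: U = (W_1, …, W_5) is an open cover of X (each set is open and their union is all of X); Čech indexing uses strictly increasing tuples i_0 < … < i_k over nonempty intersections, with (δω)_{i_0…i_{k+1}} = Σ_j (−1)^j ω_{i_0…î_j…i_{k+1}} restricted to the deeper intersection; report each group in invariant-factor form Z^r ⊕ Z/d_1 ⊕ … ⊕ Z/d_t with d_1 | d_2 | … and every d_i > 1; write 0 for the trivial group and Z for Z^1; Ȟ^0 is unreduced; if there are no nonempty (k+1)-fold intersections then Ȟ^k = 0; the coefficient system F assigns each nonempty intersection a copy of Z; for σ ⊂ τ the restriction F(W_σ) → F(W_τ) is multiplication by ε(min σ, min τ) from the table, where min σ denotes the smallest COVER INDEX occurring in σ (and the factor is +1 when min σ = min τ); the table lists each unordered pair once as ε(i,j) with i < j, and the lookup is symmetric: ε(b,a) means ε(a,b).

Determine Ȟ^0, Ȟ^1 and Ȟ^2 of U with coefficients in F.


Ȟ^0 = 0,  Ȟ^1 = Z ⊕ Z/2,  Ȟ^2 = 0

nonempty overlaps:
  W12={q5,q8} W13={q7} W14={q9} W15={q3} W23={q1,q2} W45={q6}
C dims 5,6; δ0: rk 5, SNF 1^4·2
degree 0: 5−5−0 = 0 → Ȟ^0 ≅ 0
degree 1: 6−0−5 = 1 plus torsion [2] → Ȟ^1 ≅ Z ⊕ Z/2
degree 2: 0−0−0 = 0 → Ȟ^2 ≅ 0


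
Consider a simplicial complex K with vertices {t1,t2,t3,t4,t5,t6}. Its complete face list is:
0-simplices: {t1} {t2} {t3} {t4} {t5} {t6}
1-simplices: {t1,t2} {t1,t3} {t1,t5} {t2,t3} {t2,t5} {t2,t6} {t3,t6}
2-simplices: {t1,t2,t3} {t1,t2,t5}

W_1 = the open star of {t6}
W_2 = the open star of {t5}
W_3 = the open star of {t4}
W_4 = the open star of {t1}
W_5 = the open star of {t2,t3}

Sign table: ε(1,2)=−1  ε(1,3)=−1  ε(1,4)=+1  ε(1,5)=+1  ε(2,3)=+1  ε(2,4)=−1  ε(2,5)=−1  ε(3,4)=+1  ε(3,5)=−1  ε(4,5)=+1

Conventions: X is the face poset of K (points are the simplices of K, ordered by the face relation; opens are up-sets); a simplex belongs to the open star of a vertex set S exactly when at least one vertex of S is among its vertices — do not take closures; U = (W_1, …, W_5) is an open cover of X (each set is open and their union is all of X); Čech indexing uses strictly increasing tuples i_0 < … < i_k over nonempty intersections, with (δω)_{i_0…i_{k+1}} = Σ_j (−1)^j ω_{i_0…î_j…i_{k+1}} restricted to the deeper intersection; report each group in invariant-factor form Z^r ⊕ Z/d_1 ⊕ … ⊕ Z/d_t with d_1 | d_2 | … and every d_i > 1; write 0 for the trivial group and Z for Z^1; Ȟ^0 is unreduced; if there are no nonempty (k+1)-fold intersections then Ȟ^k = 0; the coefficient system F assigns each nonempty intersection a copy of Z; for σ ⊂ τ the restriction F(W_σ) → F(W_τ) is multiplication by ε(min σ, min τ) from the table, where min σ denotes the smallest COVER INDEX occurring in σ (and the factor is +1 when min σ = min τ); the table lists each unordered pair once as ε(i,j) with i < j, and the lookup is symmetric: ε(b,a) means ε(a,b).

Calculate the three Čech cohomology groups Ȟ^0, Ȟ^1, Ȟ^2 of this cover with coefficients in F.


Ȟ^0 = Z^2; Ȟ^1 = 0; Ȟ^2 = 0

nerve of the cover:
  W1={{t6},{t2,t6},{t3,t6}} W2={{t5},{t1,t5},{t2,t5},{t1,t2,t5}} W3={{t4}} W4={{t1},{t1,t2},{t1,t3},{t1,t5},{t1,t2,t3},{t1,t2,t5}} W5={{t2},{t3},{t1,t2},{t1,t3},{t2,t3},{t2,t5},{t2,t6},{t3,t6},{t1,t2,t3},{t1,t2,t5}}
  W15={{t2,t6},{t3,t6}} W24={{t1,t5},{t1,t2,t5}} W25={{t2,t5},{t1,t2,t5}} W45={{t1,t2},{t1,t3},{t1,t2,t3},{t1,t2,t5}}
  W245={{t1,t2,t5}}
C dims 5,4,1; δ0: rk 3, SNF 1^3; δ1: rk 1, SNF 1^1
Ȟ^0 = (5 − 3) − 0 = 2, so Ȟ^0 ≅ Z^2
Ȟ^1 = (4 − 1) − 3 = 0, so Ȟ^1 ≅ 0
Ȟ^2 = (1 − 0) − 1 = 0, so Ȟ^2 ≅ 0


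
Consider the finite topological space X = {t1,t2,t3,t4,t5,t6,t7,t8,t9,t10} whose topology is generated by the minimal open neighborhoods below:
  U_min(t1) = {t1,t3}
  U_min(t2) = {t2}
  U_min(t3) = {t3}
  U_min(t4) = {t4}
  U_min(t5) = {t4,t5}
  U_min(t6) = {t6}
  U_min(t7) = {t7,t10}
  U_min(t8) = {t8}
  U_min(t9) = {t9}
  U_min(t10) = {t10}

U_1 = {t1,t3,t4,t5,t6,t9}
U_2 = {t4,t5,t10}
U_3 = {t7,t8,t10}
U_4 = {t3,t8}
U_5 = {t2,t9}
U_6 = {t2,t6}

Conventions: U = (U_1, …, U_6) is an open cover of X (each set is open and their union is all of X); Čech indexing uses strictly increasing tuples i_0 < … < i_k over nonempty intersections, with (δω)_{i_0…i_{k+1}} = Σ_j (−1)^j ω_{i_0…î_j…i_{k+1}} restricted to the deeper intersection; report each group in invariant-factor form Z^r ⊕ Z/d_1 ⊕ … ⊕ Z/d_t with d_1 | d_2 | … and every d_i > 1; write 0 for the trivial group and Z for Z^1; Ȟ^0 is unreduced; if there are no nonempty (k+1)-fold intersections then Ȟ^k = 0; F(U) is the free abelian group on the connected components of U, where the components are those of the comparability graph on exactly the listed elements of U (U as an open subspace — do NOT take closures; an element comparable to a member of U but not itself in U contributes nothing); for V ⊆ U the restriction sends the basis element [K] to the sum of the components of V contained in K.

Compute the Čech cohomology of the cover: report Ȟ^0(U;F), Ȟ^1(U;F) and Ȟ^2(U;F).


Ȟ^0 ≅ Z^7; Ȟ^1 ≅ 0; Ȟ^2 ≅ 0

nonempty overlaps:
  U12={t4,t5} U14={t3} U15={t9} U16={t6} U23={t10} U34={t8} U56={t2}
components per intersection:
  U1: {t1,t3} {t4,t5} {t6} {t9}
  U2: {t4,t5} {t10}
  U3: {t7,t10} {t8}
  U4: {t3} {t8}
  U5: {t2} {t9}
  U6: {t2} {t6}
  U12: {t4,t5}
  U14: {t3}
  U15: {t9}
  U16: {t6}
  U23: {t10}
  U34: {t8}
  U56: {t2}
C dims 14,7; δ0: rk 7, SNF 1^7
degree 0: 14−7−0 = 7 → Ȟ^0 ≅ Z^7
degree 1: 7−0−7 = 0 → Ȟ^1 ≅ 0
degree 2: 0−0−0 = 0 → Ȟ^2 ≅ 0
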